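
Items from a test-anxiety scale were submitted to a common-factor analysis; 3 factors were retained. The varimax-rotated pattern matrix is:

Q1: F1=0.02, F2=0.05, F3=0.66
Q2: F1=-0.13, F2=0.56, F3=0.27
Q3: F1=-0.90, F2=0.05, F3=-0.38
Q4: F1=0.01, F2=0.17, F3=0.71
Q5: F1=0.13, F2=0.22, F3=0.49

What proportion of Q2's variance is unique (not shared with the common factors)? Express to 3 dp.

h² = (-0.13)² + 0.56² + 0.27² = 0.0169 + 0.3136 + 0.0729 = 0.4034
Uniqueness u² = 1 − h² = 1 − 0.4034 = 0.5966

0.597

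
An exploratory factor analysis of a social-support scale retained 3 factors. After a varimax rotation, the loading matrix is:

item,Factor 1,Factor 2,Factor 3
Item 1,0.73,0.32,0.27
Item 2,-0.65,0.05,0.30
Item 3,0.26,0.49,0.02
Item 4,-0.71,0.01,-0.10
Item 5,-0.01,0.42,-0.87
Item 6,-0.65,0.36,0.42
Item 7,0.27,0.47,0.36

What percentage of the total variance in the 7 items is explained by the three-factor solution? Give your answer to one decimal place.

Communalities: 0.7082, 0.5150, 0.3081, 0.5142, 0.9334, 0.7285, 0.4234; Σh² = 4.1308.
Total variance with 7 standardized items is 7, so the solution explains 4.1308/7 = 0.5901 = 59.01%.

59.0%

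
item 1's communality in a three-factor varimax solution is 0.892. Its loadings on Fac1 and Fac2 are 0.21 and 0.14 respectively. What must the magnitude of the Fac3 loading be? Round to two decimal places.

Under orthogonal rotation h² = Σλ², so λ_Fac3² = h² − (0.0637) = 0.892 − 0.0637 = 0.8283.
|λ| = √0.8283 = 0.9101.

0.91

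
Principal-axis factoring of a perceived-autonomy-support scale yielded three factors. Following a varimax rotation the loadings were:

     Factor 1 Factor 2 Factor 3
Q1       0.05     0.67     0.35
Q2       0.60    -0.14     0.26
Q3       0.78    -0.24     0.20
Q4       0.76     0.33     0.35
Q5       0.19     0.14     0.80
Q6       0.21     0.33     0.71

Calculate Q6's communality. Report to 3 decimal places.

h² = 0.21² + 0.33² + 0.71² = 0.0441 + 0.1089 + 0.5041 = 0.6571

0.657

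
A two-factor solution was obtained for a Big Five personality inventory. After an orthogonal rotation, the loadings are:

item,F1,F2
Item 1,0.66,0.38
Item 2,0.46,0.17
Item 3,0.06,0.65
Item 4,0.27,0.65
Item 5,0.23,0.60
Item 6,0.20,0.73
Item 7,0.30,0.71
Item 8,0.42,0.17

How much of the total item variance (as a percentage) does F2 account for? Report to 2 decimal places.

SS loadings for F2 = 0.38² + 0.17² + 0.65² + 0.65² + 0.60² + 0.73² + 0.71² + 0.17² = 2.4442
With 8 standardized items, total variance = 8. Proportion = 2.4442/8 = 0.3055 → 30.55%.

30.55%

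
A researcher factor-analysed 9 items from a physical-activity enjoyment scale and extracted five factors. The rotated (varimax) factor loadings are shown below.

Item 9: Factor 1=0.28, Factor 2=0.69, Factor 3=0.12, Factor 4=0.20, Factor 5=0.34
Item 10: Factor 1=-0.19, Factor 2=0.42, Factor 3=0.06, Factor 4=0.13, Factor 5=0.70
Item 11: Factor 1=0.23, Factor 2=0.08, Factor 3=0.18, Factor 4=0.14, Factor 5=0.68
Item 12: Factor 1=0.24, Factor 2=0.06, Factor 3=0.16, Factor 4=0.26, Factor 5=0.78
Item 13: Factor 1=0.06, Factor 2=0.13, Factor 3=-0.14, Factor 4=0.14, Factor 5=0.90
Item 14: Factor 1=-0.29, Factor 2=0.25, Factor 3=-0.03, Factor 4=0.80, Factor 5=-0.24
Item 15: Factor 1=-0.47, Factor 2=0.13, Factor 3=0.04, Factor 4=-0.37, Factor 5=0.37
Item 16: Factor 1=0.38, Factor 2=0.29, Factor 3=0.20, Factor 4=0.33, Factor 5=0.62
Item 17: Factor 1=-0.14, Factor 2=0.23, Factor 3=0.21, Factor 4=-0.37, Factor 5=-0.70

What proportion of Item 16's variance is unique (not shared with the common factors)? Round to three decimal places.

0.238

h² = 0.38² + 0.29² + 0.20² + 0.33² + 0.62² = 0.1444 + 0.0841 + 0.0400 + 0.1089 + 0.3844 = 0.7618
Uniqueness u² = 1 − h² = 1 − 0.7618 = 0.2382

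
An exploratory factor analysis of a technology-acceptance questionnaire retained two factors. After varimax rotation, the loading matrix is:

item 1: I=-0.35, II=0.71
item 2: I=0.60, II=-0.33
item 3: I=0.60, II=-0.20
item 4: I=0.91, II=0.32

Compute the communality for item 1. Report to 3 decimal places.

0.627

h² = (-0.35)² + 0.71² = 0.1225 + 0.5041 = 0.6266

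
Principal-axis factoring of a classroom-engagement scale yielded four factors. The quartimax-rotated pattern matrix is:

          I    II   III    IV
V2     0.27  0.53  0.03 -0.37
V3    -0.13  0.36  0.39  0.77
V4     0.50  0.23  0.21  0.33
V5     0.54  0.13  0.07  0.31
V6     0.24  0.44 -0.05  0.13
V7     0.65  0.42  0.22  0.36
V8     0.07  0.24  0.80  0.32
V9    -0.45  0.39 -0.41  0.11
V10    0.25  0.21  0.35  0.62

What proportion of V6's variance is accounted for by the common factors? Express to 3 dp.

h² = 0.24² + 0.44² + (-0.05)² + 0.13² = 0.0576 + 0.1936 + 0.0025 + 0.0169 = 0.2706

0.271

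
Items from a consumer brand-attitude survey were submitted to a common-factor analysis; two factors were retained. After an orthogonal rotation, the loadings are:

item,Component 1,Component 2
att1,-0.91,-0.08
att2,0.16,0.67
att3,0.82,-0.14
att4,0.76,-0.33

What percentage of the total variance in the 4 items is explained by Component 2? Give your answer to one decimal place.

14.6%

SS loadings for Component 2 = (-0.08)² + 0.67² + (-0.14)² + (-0.33)² = 0.5838
With 4 standardized items, total variance = 4. Proportion = 0.5838/4 = 0.1460 → 14.60%.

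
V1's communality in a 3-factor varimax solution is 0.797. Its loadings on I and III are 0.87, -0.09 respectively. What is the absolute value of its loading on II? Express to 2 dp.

0.18

Under orthogonal rotation h² = Σλ², so λ_II² = h² − (0.7650) = 0.797 − 0.7650 = 0.0320.
|λ| = √0.0320 = 0.1789.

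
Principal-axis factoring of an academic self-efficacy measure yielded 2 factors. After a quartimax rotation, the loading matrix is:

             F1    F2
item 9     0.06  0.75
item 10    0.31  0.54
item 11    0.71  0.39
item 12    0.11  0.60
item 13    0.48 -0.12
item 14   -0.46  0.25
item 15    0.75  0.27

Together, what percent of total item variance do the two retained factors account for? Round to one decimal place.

44.8%

SS loadings by factor: 1.6204, 1.5160; total = 3.1364.
Total variance with 7 standardized items is 7, so the solution explains 3.1364/7 = 0.4481 = 44.81%.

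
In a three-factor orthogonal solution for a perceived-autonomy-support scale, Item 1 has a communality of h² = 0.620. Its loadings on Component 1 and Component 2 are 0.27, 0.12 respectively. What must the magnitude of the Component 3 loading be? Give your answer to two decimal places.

Under orthogonal rotation h² = Σλ², so λ_Component 3² = h² − (0.0873) = 0.620 − 0.0873 = 0.5327.
|λ| = √0.5327 = 0.7299.

0.73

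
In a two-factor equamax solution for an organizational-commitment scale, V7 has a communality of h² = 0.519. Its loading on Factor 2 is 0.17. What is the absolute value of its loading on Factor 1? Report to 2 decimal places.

Under orthogonal rotation h² = Σλ², so λ_Factor 1² = h² − (0.0289) = 0.519 − 0.0289 = 0.4901.
|λ| = √0.4901 = 0.7001.

0.70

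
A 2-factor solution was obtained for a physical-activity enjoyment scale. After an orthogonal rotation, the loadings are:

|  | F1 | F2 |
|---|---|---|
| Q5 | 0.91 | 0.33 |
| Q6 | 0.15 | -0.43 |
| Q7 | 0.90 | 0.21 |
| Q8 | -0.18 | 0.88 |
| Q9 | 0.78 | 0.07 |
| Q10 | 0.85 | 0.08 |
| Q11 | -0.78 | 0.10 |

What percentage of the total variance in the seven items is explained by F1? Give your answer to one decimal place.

SS loadings for F1 = 0.91² + 0.15² + 0.90² + (-0.18)² + 0.78² + 0.85² + (-0.78)² = 3.6323
With 7 standardized items, total variance = 7. Proportion = 3.6323/7 = 0.5189 → 51.89%.

51.9%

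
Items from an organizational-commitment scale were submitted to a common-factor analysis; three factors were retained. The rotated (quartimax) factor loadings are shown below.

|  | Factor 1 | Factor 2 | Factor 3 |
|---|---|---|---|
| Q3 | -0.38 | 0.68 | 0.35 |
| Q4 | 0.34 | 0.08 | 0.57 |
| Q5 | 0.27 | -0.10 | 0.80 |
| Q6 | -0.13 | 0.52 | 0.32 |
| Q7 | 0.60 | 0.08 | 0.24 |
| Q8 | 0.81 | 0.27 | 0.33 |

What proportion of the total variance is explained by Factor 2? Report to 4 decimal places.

0.1381

SS loadings for Factor 2 = 0.68² + 0.08² + (-0.10)² + 0.52² + 0.08² + 0.27² = 0.8285
Proportion of variance = 0.8285 / 6 = 0.1381.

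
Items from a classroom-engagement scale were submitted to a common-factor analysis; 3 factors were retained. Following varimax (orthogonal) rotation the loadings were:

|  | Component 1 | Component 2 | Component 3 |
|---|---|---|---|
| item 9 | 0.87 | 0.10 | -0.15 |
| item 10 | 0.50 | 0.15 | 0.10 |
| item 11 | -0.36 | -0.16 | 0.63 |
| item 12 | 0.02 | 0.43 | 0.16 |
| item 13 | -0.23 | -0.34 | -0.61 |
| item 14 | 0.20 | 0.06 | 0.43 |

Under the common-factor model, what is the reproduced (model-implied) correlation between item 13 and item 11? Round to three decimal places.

-0.247

r̂ = Σ λ_i·λ_j across factors = (-0.23)(-0.36) + (-0.34)(-0.16) + (-0.61)(0.63)
  = +0.0828 +0.0544 -0.3843 = -0.2471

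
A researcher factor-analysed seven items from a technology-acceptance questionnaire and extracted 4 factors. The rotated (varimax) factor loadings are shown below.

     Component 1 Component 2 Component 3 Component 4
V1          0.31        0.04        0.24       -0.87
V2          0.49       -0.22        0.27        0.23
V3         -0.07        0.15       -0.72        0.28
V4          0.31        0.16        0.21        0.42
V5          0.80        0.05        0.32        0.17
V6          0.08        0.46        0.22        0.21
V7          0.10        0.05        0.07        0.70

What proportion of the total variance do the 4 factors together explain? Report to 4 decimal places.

SS loadings by factor: 1.0936, 0.3147, 0.8487, 1.6276; total = 3.8846.
Total variance with 7 standardized items is 7, so the solution explains 3.8846/7 = 0.5549.

0.5549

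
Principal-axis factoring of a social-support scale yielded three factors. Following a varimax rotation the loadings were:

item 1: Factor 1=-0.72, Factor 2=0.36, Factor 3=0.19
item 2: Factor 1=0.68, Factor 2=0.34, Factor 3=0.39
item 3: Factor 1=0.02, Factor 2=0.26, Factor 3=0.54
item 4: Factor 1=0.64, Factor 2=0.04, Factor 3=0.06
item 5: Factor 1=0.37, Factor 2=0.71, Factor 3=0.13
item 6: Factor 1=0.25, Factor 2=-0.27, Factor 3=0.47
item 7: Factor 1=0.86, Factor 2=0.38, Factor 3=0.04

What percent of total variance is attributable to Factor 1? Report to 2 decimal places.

SS loadings for Factor 1 = (-0.72)² + 0.68² + 0.02² + 0.64² + 0.37² + 0.25² + 0.86² = 2.3298
With 7 standardized items, total variance = 7. Proportion = 2.3298/7 = 0.3328 → 33.28%.

33.28%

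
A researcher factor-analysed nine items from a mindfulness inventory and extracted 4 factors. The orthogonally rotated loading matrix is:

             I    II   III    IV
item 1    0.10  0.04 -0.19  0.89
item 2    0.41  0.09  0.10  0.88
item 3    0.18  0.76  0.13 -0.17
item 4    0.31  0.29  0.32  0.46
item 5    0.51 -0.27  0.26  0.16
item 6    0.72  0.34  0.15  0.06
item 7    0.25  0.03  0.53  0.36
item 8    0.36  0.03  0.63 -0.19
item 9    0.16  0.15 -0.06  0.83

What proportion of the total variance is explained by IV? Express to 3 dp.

SS loadings for IV = 0.89² + 0.88² + (-0.17)² + 0.46² + 0.16² + 0.06² + 0.36² + (-0.19)² + 0.83² = 2.6908
Proportion of variance = 2.6908 / 9 = 0.2990.

0.299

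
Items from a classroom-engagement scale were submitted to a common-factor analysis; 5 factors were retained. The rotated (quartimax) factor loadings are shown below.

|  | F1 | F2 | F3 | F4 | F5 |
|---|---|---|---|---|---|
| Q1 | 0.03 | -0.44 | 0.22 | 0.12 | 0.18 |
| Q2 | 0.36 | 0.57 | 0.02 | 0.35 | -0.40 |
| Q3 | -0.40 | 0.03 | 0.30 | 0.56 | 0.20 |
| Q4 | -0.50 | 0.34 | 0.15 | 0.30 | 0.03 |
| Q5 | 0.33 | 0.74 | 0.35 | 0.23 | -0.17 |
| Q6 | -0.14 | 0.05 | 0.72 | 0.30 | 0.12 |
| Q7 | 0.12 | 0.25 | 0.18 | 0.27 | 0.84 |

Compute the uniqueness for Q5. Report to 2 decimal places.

0.14

h² = 0.33² + 0.74² + 0.35² + 0.23² + (-0.17)² = 0.1089 + 0.5476 + 0.1225 + 0.0529 + 0.0289 = 0.8608
Uniqueness u² = 1 − h² = 1 − 0.8608 = 0.1392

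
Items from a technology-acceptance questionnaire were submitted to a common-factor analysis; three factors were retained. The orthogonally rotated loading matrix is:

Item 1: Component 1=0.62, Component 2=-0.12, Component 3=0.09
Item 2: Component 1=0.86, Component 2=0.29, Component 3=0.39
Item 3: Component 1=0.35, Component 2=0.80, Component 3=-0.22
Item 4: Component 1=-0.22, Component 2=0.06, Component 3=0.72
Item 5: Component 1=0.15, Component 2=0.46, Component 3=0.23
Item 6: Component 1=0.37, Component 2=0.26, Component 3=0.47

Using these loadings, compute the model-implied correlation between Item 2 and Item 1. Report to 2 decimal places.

r̂ = Σ λ_i·λ_j across factors = (0.86)(0.62) + (0.29)(-0.12) + (0.39)(0.09)
  = +0.5332 -0.0348 +0.0351 = 0.5335

0.53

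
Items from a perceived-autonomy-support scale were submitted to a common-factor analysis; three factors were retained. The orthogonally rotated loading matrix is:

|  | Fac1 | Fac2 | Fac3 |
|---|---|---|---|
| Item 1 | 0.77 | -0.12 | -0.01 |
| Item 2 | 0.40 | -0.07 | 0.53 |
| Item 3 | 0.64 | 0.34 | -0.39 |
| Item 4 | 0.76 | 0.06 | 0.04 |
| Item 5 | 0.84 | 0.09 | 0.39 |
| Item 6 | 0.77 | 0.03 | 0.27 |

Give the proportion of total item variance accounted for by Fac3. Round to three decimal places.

SS loadings for Fac3 = (-0.01)² + 0.53² + (-0.39)² + 0.04² + 0.39² + 0.27² = 0.6597
Proportion of variance = 0.6597 / 6 = 0.1100.

0.110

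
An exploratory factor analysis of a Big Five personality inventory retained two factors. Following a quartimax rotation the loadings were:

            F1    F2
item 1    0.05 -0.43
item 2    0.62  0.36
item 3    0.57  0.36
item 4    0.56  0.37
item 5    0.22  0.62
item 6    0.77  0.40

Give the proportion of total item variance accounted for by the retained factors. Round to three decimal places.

0.465

SS loadings by factor: 1.6667, 1.1254; total = 2.7921.
Total variance with 6 standardized items is 6, so the solution explains 2.7921/6 = 0.4653.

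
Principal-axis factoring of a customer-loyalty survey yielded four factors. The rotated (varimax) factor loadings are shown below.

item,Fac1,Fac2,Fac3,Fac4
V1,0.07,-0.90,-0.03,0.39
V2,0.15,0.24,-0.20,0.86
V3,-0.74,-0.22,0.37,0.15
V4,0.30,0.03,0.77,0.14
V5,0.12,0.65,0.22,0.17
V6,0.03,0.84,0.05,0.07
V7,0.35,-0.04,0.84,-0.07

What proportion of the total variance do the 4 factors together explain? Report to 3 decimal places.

0.764

SS loadings by factor: 0.8028, 2.0466, 1.5272, 0.9725; total = 5.3491.
Total variance with 7 standardized items is 7, so the solution explains 5.3491/7 = 0.7642.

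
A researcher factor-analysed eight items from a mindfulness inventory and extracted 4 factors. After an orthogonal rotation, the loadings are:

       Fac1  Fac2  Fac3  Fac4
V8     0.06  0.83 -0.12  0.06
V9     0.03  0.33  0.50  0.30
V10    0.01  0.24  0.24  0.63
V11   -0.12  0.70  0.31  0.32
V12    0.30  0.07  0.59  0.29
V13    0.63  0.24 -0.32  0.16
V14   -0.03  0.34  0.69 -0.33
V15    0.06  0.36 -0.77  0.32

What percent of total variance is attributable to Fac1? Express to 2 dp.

SS loadings for Fac1 = 0.06² + 0.03² + 0.01² + (-0.12)² + 0.30² + 0.63² + (-0.03)² + 0.06² = 0.5104
With 8 standardized items, total variance = 8. Proportion = 0.5104/8 = 0.0638 → 6.38%.

6.38%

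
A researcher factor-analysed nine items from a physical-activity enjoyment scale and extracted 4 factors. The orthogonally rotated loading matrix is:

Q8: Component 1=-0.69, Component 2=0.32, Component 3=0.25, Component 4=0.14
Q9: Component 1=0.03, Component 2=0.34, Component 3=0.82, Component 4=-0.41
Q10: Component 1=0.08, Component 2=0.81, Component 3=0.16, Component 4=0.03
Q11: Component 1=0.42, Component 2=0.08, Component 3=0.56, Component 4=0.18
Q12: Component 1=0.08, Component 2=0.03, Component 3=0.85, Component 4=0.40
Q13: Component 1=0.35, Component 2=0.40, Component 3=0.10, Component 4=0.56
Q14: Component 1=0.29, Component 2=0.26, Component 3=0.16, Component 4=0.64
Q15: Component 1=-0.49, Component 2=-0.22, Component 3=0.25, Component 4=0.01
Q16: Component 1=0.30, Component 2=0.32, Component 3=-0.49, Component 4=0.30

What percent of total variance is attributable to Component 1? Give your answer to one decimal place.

SS loadings for Component 1 = (-0.69)² + 0.03² + 0.08² + 0.42² + 0.08² + 0.35² + 0.29² + (-0.49)² + 0.30² = 1.2029
With 9 standardized items, total variance = 9. Proportion = 1.2029/9 = 0.1337 → 13.37%.

13.4%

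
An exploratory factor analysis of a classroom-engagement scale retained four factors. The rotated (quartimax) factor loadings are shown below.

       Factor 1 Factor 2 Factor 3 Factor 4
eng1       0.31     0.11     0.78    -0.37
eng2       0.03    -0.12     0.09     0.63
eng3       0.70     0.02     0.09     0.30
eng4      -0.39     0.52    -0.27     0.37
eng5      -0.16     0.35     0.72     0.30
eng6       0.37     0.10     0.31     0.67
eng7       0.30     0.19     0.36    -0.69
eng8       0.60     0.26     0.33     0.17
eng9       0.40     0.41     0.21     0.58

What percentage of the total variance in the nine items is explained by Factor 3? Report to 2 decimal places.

SS loadings for Factor 3 = 0.78² + 0.09² + 0.09² + (-0.27)² + 0.72² + 0.31² + 0.36² + 0.33² + 0.21² = 1.5946
With 9 standardized items, total variance = 9. Proportion = 1.5946/9 = 0.1772 → 17.72%.

17.72%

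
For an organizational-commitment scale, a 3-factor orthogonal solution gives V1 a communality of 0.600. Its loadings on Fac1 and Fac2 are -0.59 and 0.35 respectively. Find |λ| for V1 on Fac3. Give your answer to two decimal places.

0.36

Under orthogonal rotation h² = Σλ², so λ_Fac3² = h² − (0.4706) = 0.600 − 0.4706 = 0.1294.
|λ| = √0.1294 = 0.3597.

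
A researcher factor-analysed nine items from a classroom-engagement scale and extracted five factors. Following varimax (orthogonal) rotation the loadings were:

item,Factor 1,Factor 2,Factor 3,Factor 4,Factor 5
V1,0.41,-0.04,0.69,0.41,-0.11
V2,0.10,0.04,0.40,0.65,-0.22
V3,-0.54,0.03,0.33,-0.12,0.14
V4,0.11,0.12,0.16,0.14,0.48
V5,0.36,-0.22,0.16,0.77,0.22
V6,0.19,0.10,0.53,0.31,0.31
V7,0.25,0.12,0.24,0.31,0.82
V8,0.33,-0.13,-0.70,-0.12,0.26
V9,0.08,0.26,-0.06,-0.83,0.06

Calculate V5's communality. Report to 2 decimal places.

h² = 0.36² + (-0.22)² + 0.16² + 0.77² + 0.22² = 0.1296 + 0.0484 + 0.0256 + 0.5929 + 0.0484 = 0.8449

0.84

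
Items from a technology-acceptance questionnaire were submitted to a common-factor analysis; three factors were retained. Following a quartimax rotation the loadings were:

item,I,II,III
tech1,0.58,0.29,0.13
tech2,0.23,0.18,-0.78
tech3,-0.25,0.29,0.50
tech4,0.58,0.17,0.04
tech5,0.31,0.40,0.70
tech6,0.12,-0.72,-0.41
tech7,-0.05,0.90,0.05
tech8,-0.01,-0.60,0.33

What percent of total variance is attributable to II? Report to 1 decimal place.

26.0%

SS loadings for II = 0.29² + 0.18² + 0.29² + 0.17² + 0.40² + (-0.72)² + 0.90² + (-0.60)² = 2.0779
With 8 standardized items, total variance = 8. Proportion = 2.0779/8 = 0.2597 → 25.97%.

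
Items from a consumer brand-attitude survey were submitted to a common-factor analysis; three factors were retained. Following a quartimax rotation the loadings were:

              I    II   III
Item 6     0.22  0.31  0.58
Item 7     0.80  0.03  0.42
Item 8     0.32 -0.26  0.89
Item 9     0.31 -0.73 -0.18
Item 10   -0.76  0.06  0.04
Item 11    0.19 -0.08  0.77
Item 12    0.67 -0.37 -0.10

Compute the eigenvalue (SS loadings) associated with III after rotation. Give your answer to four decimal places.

1.9418

SS loadings for III = 0.58² + 0.42² + 0.89² + (-0.18)² + 0.04² + 0.77² + (-0.10)² = 0.3364 + 0.1764 + 0.7921 + 0.0324 + 0.0016 + 0.5929 + 0.0100 = 1.9418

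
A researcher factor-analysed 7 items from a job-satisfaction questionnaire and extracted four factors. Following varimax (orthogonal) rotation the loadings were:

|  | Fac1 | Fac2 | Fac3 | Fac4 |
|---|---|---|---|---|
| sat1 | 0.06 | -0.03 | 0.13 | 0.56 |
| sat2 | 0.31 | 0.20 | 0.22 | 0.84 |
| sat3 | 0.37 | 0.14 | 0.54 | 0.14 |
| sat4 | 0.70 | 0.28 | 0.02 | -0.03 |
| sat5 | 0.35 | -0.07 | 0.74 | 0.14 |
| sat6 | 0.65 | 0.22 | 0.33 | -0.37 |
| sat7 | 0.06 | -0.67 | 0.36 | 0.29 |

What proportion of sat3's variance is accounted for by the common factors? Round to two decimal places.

h² = 0.37² + 0.14² + 0.54² + 0.14² = 0.1369 + 0.0196 + 0.2916 + 0.0196 = 0.4677

0.47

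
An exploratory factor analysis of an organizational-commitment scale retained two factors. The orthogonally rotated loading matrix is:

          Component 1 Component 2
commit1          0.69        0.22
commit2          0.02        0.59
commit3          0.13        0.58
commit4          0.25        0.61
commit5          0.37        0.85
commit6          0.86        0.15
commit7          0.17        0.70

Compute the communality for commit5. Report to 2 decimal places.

0.86

h² = 0.37² + 0.85² = 0.1369 + 0.7225 = 0.8594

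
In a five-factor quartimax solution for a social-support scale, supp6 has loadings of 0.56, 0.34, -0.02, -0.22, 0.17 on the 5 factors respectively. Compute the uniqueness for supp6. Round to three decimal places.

0.493

h² = 0.56² + 0.34² + (-0.02)² + (-0.22)² + 0.17² = 0.3136 + 0.1156 + 0.0004 + 0.0484 + 0.0289 = 0.5069
Uniqueness u² = 1 − h² = 1 − 0.5069 = 0.4931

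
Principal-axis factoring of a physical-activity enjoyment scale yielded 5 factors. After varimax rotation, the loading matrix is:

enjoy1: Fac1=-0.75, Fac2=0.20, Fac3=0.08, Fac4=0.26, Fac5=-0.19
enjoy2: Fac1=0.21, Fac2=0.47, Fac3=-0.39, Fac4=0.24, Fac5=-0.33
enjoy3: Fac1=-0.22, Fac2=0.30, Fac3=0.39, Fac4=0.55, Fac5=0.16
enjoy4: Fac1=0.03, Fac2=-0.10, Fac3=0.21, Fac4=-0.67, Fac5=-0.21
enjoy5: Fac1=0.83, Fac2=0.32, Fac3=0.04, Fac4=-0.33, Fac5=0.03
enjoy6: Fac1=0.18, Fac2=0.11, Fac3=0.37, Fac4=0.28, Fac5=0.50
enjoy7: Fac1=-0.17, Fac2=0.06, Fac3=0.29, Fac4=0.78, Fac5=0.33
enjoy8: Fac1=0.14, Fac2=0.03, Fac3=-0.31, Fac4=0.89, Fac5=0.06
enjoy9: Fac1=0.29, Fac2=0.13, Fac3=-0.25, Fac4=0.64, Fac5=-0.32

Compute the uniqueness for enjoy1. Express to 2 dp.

0.29

h² = (-0.75)² + 0.20² + 0.08² + 0.26² + (-0.19)² = 0.5625 + 0.0400 + 0.0064 + 0.0676 + 0.0361 = 0.7126
Uniqueness u² = 1 − h² = 1 − 0.7126 = 0.2874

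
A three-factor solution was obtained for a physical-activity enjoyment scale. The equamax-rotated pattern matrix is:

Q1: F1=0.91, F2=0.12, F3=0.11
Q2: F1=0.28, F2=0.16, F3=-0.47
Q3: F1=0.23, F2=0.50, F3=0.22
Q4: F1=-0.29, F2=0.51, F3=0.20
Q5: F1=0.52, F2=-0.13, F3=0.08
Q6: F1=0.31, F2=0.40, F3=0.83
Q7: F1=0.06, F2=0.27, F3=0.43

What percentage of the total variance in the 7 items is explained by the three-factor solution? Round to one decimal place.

Communalities: 0.8546, 0.3249, 0.3513, 0.3842, 0.2937, 0.9450, 0.2614; Σh² = 3.4151.
Total variance with 7 standardized items is 7, so the solution explains 3.4151/7 = 0.4879 = 48.79%.

48.8%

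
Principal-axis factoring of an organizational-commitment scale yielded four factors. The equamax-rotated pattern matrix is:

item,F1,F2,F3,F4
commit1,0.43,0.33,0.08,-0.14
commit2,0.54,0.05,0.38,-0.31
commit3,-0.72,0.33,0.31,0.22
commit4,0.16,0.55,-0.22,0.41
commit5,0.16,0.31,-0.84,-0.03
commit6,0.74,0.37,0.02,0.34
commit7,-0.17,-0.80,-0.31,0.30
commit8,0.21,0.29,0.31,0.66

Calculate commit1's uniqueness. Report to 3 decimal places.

h² = 0.43² + 0.33² + 0.08² + (-0.14)² = 0.1849 + 0.1089 + 0.0064 + 0.0196 = 0.3198
Uniqueness u² = 1 − h² = 1 − 0.3198 = 0.6802

0.680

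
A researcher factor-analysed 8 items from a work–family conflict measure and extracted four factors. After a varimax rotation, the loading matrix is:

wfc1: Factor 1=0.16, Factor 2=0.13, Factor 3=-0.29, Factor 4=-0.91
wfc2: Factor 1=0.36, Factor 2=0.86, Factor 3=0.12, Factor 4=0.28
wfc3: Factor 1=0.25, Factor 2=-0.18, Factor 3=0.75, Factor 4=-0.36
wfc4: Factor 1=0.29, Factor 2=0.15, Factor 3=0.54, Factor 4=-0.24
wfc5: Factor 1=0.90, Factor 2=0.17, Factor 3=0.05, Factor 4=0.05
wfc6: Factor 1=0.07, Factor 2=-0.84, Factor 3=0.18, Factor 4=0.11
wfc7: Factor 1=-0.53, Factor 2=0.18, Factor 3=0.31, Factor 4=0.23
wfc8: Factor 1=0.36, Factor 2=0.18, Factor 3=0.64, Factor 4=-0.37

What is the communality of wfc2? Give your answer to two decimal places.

0.96

h² = 0.36² + 0.86² + 0.12² + 0.28² = 0.1296 + 0.7396 + 0.0144 + 0.0784 = 0.9620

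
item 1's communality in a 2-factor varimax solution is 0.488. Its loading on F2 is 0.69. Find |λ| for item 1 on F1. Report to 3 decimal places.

Under orthogonal rotation h² = Σλ², so λ_F1² = h² − (0.4761) = 0.488 − 0.4761 = 0.0119.
|λ| = √0.0119 = 0.1091.

0.109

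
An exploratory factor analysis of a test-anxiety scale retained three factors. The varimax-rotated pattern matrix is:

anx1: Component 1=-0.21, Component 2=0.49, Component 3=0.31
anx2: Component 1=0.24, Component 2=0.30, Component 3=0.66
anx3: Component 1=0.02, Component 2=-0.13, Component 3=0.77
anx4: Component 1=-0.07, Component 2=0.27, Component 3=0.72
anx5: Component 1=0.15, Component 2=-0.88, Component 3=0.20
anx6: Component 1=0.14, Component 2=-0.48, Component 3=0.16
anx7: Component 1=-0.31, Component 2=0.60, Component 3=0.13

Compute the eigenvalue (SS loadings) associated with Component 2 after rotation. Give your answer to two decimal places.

1.78

SS loadings for Component 2 = 0.49² + 0.30² + (-0.13)² + 0.27² + (-0.88)² + (-0.48)² + 0.60² = 0.2401 + 0.0900 + 0.0169 + 0.0729 + 0.7744 + 0.2304 + 0.3600 = 1.7847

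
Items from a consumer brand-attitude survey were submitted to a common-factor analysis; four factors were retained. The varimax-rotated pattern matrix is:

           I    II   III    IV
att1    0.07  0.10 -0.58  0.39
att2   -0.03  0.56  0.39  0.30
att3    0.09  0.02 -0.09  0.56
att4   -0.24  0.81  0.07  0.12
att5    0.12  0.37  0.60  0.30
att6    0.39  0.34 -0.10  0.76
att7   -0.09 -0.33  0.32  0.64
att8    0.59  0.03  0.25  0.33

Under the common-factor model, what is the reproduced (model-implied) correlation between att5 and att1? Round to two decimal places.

-0.19

r̂ = Σ λ_i·λ_j across factors = (0.12)(0.07) + (0.37)(0.10) + (0.60)(-0.58) + (0.30)(0.39)
  = +0.0084 +0.0370 -0.3480 +0.1170 = -0.1856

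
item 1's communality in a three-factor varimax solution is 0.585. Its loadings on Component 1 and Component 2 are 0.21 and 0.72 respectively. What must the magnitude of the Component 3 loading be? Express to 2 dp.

0.15

Under orthogonal rotation h² = Σλ², so λ_Component 3² = h² − (0.5625) = 0.585 − 0.5625 = 0.0225.
|λ| = √0.0225 = 0.1500.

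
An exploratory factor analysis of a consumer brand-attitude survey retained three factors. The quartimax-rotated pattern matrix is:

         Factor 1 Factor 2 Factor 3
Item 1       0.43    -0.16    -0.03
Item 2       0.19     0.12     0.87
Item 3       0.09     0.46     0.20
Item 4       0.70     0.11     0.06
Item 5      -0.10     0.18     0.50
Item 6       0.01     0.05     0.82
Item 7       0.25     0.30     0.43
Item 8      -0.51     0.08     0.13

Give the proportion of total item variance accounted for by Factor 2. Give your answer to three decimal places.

SS loadings for Factor 2 = (-0.16)² + 0.12² + 0.46² + 0.11² + 0.18² + 0.05² + 0.30² + 0.08² = 0.3950
Proportion of variance = 0.3950 / 8 = 0.0494.

0.049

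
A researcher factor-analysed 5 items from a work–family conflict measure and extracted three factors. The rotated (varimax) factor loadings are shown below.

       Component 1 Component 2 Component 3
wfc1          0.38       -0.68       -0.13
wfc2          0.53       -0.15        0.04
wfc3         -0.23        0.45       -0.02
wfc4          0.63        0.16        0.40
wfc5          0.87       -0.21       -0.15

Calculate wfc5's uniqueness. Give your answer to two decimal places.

0.18

h² = 0.87² + (-0.21)² + (-0.15)² = 0.7569 + 0.0441 + 0.0225 = 0.8235
Uniqueness u² = 1 − h² = 1 − 0.8235 = 0.1765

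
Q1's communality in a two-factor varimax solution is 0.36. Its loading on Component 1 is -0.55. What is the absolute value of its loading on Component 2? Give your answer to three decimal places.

0.240

Under orthogonal rotation h² = Σλ², so λ_Component 2² = h² − (0.3025) = 0.36 − 0.3025 = 0.0575.
|λ| = √0.0575 = 0.2398.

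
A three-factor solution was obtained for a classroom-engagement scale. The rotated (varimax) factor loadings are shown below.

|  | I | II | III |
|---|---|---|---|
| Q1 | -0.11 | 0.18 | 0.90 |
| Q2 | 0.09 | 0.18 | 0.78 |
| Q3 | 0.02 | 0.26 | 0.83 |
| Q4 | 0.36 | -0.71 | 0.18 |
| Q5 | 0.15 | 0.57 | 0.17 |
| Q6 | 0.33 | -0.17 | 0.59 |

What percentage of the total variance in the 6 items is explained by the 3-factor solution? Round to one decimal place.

63.1%

Communalities: 0.8545, 0.6489, 0.7569, 0.6661, 0.3763, 0.4859; Σh² = 3.7886.
Total variance with 6 standardized items is 6, so the solution explains 3.7886/6 = 0.6314 = 63.14%.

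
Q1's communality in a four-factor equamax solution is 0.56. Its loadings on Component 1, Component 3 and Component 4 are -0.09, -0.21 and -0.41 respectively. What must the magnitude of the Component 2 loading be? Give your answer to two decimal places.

0.58

Under orthogonal rotation h² = Σλ², so λ_Component 2² = h² − (0.2203) = 0.56 − 0.2203 = 0.3397.
|λ| = √0.3397 = 0.5828.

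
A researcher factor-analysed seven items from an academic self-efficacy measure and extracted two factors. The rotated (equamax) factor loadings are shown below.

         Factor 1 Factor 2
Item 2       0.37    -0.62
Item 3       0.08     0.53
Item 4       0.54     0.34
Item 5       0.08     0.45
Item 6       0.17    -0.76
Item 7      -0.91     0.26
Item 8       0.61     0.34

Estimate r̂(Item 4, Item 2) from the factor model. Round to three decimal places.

-0.011

r̂ = Σ λ_i·λ_j across factors = (0.54)(0.37) + (0.34)(-0.62)
  = +0.1998 -0.2108 = -0.0110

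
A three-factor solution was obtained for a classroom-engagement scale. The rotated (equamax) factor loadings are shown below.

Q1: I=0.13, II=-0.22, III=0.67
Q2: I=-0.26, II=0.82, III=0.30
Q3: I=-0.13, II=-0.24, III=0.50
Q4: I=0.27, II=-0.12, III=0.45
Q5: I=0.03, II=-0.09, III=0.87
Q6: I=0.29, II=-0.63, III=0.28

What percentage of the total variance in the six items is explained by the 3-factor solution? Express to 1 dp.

SS loadings by factor: 0.2593, 1.1978, 1.8267; total = 3.2838.
Total variance with 6 standardized items is 6, so the solution explains 3.2838/6 = 0.5473 = 54.73%.

54.7%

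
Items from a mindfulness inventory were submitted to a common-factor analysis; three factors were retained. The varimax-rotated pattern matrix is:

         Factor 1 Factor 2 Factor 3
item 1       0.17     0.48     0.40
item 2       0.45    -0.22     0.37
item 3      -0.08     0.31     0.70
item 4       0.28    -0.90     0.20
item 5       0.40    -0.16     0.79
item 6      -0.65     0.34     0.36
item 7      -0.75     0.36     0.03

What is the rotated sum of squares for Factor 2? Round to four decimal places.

1.4557

SS loadings for Factor 2 = 0.48² + (-0.22)² + 0.31² + (-0.90)² + (-0.16)² + 0.34² + 0.36² = 0.2304 + 0.0484 + 0.0961 + 0.8100 + 0.0256 + 0.1156 + 0.1296 = 1.4557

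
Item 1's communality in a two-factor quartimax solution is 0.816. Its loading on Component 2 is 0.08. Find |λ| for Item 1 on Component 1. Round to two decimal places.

Under orthogonal rotation h² = Σλ², so λ_Component 1² = h² − (0.0064) = 0.816 − 0.0064 = 0.8096.
|λ| = √0.8096 = 0.8998.

0.90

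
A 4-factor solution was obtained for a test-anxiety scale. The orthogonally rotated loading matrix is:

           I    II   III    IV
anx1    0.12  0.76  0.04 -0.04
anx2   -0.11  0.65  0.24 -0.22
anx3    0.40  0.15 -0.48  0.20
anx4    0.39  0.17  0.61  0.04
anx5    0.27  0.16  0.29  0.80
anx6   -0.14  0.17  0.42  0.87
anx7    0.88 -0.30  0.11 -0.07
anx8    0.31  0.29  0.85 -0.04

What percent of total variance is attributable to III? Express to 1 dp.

SS loadings for III = 0.04² + 0.24² + (-0.48)² + 0.61² + 0.29² + 0.42² + 0.11² + 0.85² = 1.6568
With 8 standardized items, total variance = 8. Proportion = 1.6568/8 = 0.2071 → 20.71%.

20.7%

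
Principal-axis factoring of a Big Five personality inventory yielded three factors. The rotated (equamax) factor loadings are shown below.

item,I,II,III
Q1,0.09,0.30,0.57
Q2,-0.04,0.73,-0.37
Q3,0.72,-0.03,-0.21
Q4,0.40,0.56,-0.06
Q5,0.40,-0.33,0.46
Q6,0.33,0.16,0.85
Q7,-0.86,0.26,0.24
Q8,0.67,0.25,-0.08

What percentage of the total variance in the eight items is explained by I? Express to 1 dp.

SS loadings for I = 0.09² + (-0.04)² + 0.72² + 0.40² + 0.40² + 0.33² + (-0.86)² + 0.67² = 2.1455
With 8 standardized items, total variance = 8. Proportion = 2.1455/8 = 0.2682 → 26.82%.

26.8%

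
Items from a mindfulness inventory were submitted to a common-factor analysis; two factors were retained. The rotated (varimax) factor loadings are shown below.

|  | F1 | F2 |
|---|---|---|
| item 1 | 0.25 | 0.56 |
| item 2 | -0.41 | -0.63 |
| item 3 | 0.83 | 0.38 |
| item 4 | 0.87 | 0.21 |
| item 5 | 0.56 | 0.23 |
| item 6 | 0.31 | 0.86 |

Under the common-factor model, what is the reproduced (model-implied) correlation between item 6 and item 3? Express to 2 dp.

r̂ = Σ λ_i·λ_j across factors = (0.31)(0.83) + (0.86)(0.38)
  = +0.2573 +0.3268 = 0.5841

0.58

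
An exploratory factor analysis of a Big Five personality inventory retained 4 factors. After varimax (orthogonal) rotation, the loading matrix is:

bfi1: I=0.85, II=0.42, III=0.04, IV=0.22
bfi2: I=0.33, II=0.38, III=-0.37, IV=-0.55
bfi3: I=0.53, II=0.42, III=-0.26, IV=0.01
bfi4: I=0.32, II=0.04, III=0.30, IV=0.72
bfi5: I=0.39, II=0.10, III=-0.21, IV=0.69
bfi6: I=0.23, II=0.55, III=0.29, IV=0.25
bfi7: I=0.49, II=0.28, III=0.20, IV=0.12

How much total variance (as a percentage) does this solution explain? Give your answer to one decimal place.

63.4%

Communalities: 0.9489, 0.6927, 0.5250, 0.7124, 0.6823, 0.5020, 0.3729; Σh² = 4.4362.
Total variance with 7 standardized items is 7, so the solution explains 4.4362/7 = 0.6337 = 63.37%.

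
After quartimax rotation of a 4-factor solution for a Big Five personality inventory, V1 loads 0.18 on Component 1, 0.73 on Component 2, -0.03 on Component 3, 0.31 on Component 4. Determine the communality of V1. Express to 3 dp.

0.662

h² = 0.18² + 0.73² + (-0.03)² + 0.31² = 0.0324 + 0.5329 + 0.0009 + 0.0961 = 0.6623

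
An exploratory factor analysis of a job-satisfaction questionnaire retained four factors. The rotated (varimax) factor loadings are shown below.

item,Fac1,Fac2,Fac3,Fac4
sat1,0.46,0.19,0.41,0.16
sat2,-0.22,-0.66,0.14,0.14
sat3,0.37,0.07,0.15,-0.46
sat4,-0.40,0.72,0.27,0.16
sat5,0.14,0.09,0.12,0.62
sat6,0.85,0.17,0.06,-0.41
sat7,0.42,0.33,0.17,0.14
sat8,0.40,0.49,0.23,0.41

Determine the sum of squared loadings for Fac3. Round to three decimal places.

0.383

SS loadings for Fac3 = 0.41² + 0.14² + 0.15² + 0.27² + 0.12² + 0.06² + 0.17² + 0.23² = 0.1681 + 0.0196 + 0.0225 + 0.0729 + 0.0144 + 0.0036 + 0.0289 + 0.0529 = 0.3829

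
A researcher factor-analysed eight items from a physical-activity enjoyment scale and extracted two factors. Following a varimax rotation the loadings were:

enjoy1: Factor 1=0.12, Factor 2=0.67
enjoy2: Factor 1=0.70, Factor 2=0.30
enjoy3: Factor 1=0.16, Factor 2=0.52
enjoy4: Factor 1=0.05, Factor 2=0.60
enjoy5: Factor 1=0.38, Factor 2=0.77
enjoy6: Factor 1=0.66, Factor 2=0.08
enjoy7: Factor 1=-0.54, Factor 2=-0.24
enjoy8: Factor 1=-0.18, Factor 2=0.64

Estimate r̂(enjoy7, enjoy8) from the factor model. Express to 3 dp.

-0.056

r̂ = Σ λ_i·λ_j across factors = (-0.54)(-0.18) + (-0.24)(0.64)
  = +0.0972 -0.1536 = -0.0564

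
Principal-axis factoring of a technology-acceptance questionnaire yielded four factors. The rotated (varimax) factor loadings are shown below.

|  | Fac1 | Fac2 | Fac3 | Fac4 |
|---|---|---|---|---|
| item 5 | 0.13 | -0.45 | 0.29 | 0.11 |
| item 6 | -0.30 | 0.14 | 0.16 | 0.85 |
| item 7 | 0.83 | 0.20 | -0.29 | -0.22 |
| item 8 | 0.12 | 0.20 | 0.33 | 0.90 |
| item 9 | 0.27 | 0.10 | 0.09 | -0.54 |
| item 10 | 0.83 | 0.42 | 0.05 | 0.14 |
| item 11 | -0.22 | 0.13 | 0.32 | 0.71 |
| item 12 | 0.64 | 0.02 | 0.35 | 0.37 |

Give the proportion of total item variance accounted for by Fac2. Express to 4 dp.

0.0632

SS loadings for Fac2 = (-0.45)² + 0.14² + 0.20² + 0.20² + 0.10² + 0.42² + 0.13² + 0.02² = 0.5058
Proportion of variance = 0.5058 / 8 = 0.0632.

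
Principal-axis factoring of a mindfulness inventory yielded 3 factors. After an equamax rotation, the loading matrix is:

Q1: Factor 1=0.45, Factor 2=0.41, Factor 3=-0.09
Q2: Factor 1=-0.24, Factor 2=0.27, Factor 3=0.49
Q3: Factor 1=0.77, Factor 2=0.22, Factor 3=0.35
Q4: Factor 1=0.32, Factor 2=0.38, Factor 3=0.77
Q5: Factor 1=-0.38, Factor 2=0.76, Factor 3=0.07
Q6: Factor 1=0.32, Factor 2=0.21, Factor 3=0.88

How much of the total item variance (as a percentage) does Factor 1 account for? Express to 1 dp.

20.0%

SS loadings for Factor 1 = 0.45² + (-0.24)² + 0.77² + 0.32² + (-0.38)² + 0.32² = 1.2022
With 6 standardized items, total variance = 6. Proportion = 1.2022/6 = 0.2004 → 20.04%.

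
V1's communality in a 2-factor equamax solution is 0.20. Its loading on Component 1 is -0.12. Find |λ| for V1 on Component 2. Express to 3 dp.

Under orthogonal rotation h² = Σλ², so λ_Component 2² = h² − (0.0144) = 0.20 − 0.0144 = 0.1856.
|λ| = √0.1856 = 0.4308.

0.431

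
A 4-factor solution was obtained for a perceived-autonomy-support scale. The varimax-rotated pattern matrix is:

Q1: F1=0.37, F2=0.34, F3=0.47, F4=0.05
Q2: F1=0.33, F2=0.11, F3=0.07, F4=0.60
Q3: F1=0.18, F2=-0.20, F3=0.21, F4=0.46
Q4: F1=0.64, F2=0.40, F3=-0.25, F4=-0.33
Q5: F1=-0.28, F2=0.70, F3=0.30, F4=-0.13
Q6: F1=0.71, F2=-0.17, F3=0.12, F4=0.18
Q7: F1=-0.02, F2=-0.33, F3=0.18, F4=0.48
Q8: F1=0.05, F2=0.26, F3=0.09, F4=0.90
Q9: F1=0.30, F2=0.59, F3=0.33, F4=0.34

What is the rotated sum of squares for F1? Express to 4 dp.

1.3632

SS loadings for F1 = 0.37² + 0.33² + 0.18² + 0.64² + (-0.28)² + 0.71² + (-0.02)² + 0.05² + 0.30² = 0.1369 + 0.1089 + 0.0324 + 0.4096 + 0.0784 + 0.5041 + 0.0004 + 0.0025 + 0.0900 = 1.3632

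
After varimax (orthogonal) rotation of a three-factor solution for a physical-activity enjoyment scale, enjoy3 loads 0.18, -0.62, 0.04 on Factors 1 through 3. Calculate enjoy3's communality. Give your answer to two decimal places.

h² = 0.18² + (-0.62)² + 0.04² = 0.0324 + 0.3844 + 0.0016 = 0.4184

0.42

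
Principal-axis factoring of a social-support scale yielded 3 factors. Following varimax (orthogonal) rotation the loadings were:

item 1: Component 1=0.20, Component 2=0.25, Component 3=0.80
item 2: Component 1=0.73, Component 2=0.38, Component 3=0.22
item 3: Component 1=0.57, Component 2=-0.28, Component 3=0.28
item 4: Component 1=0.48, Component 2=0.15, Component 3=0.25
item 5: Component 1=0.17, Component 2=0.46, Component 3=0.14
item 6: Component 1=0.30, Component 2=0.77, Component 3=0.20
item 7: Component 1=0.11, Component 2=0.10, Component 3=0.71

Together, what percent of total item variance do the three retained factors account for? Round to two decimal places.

53.92%

Communalities: 0.7425, 0.7257, 0.4817, 0.3154, 0.2601, 0.7229, 0.5262; Σh² = 3.7745.
Total variance with 7 standardized items is 7, so the solution explains 3.7745/7 = 0.5392 = 53.92%.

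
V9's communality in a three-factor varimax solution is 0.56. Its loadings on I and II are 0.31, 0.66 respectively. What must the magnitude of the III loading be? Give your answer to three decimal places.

Under orthogonal rotation h² = Σλ², so λ_III² = h² − (0.5317) = 0.56 − 0.5317 = 0.0283.
|λ| = √0.0283 = 0.1682.

0.168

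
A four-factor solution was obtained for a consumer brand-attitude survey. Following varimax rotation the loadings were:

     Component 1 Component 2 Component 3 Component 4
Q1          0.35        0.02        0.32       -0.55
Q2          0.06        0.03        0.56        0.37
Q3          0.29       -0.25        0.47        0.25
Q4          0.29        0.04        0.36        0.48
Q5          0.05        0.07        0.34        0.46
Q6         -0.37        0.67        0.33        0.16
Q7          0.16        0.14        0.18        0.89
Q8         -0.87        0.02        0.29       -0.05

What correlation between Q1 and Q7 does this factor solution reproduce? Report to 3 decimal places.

-0.373

r̂ = Σ λ_i·λ_j across factors = (0.35)(0.16) + (0.02)(0.14) + (0.32)(0.18) + (-0.55)(0.89)
  = +0.0560 +0.0028 +0.0576 -0.4895 = -0.3731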